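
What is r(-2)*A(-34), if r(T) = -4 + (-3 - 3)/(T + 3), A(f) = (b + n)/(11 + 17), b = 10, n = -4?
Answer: -15/7 ≈ -2.1429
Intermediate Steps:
A(f) = 3/14 (A(f) = (10 - 4)/(11 + 17) = 6/28 = 6*(1/28) = 3/14)
r(T) = -4 - 6/(3 + T)
r(-2)*A(-34) = (2*(-9 - 2*(-2))/(3 - 2))*(3/14) = (2*(-9 + 4)/1)*(3/14) = (2*1*(-5))*(3/14) = -10*3/14 = -15/7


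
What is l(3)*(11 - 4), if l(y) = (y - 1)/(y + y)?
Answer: 7/3 ≈ 2.3333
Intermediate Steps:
l(y) = (-1 + y)/(2*y) (l(y) = (-1 + y)/((2*y)) = (-1 + y)*(1/(2*y)) = (-1 + y)/(2*y))
l(3)*(11 - 4) = ((½)*(-1 + 3)/3)*(11 - 4) = ((½)*(⅓)*2)*7 = (⅓)*7 = 7/3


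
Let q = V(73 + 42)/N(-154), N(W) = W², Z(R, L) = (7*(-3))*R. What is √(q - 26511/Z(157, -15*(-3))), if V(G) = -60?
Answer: 2*√293691422/12089 ≈ 2.8352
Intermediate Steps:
Z(R, L) = -21*R
q = -15/5929 (q = -60/((-154)²) = -60/23716 = -60*1/23716 = -15/5929 ≈ -0.0025299)
√(q - 26511/Z(157, -15*(-3))) = √(-15/5929 - 26511/((-21*157))) = √(-15/5929 - 26511/(-3297)) = √(-15/5929 - 26511*(-1/3297)) = √(-15/5929 + 8837/1099) = √(7482584/930853) = 2*√293691422/12089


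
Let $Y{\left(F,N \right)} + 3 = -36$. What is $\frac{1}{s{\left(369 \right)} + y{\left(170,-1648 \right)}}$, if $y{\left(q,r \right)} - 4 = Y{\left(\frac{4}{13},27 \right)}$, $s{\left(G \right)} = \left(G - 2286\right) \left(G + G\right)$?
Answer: $- \frac{1}{1414781} \approx -7.0682 \cdot 10^{-7}$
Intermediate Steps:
$Y{\left(F,N \right)} = -39$ ($Y{\left(F,N \right)} = -3 - 36 = -39$)
$s{\left(G \right)} = 2 G \left(-2286 + G\right)$ ($s{\left(G \right)} = \left(-2286 + G\right) 2 G = 2 G \left(-2286 + G\right)$)
$y{\left(q,r \right)} = -35$ ($y{\left(q,r \right)} = 4 - 39 = -35$)
$\frac{1}{s{\left(369 \right)} + y{\left(170,-1648 \right)}} = \frac{1}{2 \cdot 369 \left(-2286 + 369\right) - 35} = \frac{1}{2 \cdot 369 \left(-1917\right) - 35} = \frac{1}{-1414746 - 35} = \frac{1}{-1414781} = - \frac{1}{1414781}$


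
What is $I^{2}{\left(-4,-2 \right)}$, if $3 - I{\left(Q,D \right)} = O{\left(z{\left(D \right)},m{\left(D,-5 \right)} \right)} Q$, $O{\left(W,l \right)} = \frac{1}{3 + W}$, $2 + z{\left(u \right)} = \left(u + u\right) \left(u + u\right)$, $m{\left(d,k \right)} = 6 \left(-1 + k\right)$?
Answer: $\frac{3025}{289} \approx 10.467$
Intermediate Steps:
$m{\left(d,k \right)} = -6 + 6 k$
$z{\left(u \right)} = -2 + 4 u^{2}$ ($z{\left(u \right)} = -2 + \left(u + u\right) \left(u + u\right) = -2 + 2 u 2 u = -2 + 4 u^{2}$)
$I{\left(Q,D \right)} = 3 - \frac{Q}{1 + 4 D^{2}}$ ($I{\left(Q,D \right)} = 3 - \frac{Q}{3 + \left(-2 + 4 D^{2}\right)} = 3 - \frac{Q}{1 + 4 D^{2}}$)
$I^{2}{\left(-4,-2 \right)} = \left(\frac{3 - -4 + 12 \left(-2\right)^{2}}{1 + 4 \left(-2\right)^{2}}\right)^{2} = \left(\frac{3 + 4 + 12 \cdot 4}{1 + 4 \cdot 4}\right)^{2} = \left(\frac{3 + 4 + 48}{1 + 16}\right)^{2} = \left(\frac{1}{17} \cdot 55\right)^{2} = \left(\frac{55}{17}\right)^{2} = \frac{3025}{289}$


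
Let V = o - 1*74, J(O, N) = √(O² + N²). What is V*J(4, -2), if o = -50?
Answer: -248*√5 ≈ -554.54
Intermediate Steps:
J(O, N) = √(N² + O²)
V = -124 (V = -50 - 1*74 = -50 - 74 = -124)
V*J(4, -2) = -124*√((-2)² + 4²) = -124*√(4 + 16) = -248*√5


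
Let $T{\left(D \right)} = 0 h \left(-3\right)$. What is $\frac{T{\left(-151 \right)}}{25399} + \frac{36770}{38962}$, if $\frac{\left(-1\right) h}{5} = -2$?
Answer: $\frac{18385}{19481} \approx 0.94374$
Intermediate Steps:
$h = 10$ ($h = \left(-5\right) \left(-2\right) = 10$)
$T{\left(D \right)} = 0$ ($T{\left(D \right)} = 0 \cdot 10 \left(-3\right) = 0 \left(-3\right) = 0$)
$\frac{T{\left(-151 \right)}}{25399} + \frac{36770}{38962} = \frac{0}{25399} + \frac{36770}{38962} = 0 \cdot \frac{1}{25399} + 36770 \cdot \frac{1}{38962} = 0 + \frac{18385}{19481} = \frac{18385}{19481}$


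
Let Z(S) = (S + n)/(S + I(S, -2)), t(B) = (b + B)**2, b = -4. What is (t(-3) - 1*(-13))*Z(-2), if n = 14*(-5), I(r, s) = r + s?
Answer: 744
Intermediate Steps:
t(B) = (-4 + B)**2
n = -70
Z(S) = (-70 + S)/(-2 + 2*S) (Z(S) = (S - 70)/(S + (S - 2)) = (-70 + S)/(S + (-2 + S)) = (-70 + S)/(-2 + 2*S))
(t(-3) - 1*(-13))*Z(-2) = ((-4 - 3)**2 - 1*(-13))*((-70 - 2)/(2*(-1 - 2))) = ((-7)**2 + 13)*((1/2)*(-72)/(-3)) = (49 + 13)*((1/2)*(-1/3)*(-72)) = 62*12 = 744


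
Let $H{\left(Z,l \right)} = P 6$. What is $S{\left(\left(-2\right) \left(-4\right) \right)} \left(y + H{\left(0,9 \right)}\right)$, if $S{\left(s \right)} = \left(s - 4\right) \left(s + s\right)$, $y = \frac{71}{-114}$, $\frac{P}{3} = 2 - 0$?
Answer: $\frac{129056}{57} \approx 2264.1$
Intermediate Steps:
$P = 6$ ($P = 3 \left(2 - 0\right) = 3 \left(2 + 0\right) = 3 \cdot 2 = 6$)
$H{\left(Z,l \right)} = 36$ ($H{\left(Z,l \right)} = 6 \cdot 6 = 36$)
$y = - \frac{71}{114}$ ($y = 71 \left(- \frac{1}{114}\right) = - \frac{71}{114} \approx -0.62281$)
$S{\left(s \right)} = 2 s \left(-4 + s\right)$ ($S{\left(s \right)} = \left(-4 + s\right) 2 s = 2 s \left(-4 + s\right)$)
$S{\left(\left(-2\right) \left(-4\right) \right)} \left(y + H{\left(0,9 \right)}\right) = 2 \left(\left(-2\right) \left(-4\right)\right) \left(-4 - -8\right) \left(- \frac{71}{114} + 36\right) = 2 \cdot 8 \left(-4 + 8\right) \frac{4033}{114} = 2 \cdot 8 \cdot 4 \cdot \frac{4033}{114} = 64 \cdot \frac{4033}{114} = \frac{129056}{57}$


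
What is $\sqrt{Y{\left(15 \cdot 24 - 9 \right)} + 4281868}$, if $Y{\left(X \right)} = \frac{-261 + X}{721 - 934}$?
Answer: $\frac{\sqrt{21584894458}}{71} \approx 2069.3$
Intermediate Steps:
$Y{\left(X \right)} = \frac{87}{71} - \frac{X}{213}$ ($Y{\left(X \right)} = \frac{-261 + X}{-213} = \left(-261 + X\right) \left(- \frac{1}{213}\right) = \frac{87}{71} - \frac{X}{213}$)
$\sqrt{Y{\left(15 \cdot 24 - 9 \right)} + 4281868} = \sqrt{\left(\frac{87}{71} - \frac{15 \cdot 24 - 9}{213}\right) + 4281868} = \sqrt{\left(\frac{87}{71} - \frac{360 - 9}{213}\right) + 4281868} = \sqrt{\left(\frac{87}{71} - \frac{117}{71}\right) + 4281868} = \sqrt{- \frac{30}{71} + 4281868} = \sqrt{\frac{304012598}{71}} = \frac{\sqrt{21584894458}}{71}$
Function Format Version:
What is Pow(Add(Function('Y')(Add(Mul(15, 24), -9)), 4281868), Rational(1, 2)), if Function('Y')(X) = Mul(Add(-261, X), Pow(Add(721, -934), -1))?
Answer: Mul(Rational(1, 71), Pow(21584894458, Rational(1, 2))) ≈ 2069.3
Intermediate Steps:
Function('Y')(X) = Add(Rational(87, 71), Mul(Rational(-1, 213), X)) (Function('Y')(X) = Mul(Add(-261, X), Pow(-213, -1)) = Mul(Add(-261, X), Rational(-1, 213)) = Add(Rational(87, 71), Mul(Rational(-1, 213), X)))
Pow(Add(Function('Y')(Add(Mul(15, 24), -9)), 4281868), Rational(1, 2)) = Pow(Add(Add(Rational(87, 71), Mul(Rational(-1, 213), Add(Mul(15, 24), -9))), 4281868), Rational(1, 2)) = Pow(Add(Add(Rational(87, 71), Mul(Rational(-1, 213), Add(360, -9))), 4281868), Rational(1, 2)) = Pow(Add(Add(Rational(87, 71), Mul(Rational(-1, 213), 351)), 4281868), Rational(1, 2)) = Pow(Add(Add(Rational(87, 71), Rational(-117, 71)), 4281868), Rational(1, 2)) = Pow(Add(Rational(-30, 71), 4281868), Rational(1, 2)) = Pow(Rational(304012598, 71), Rational(1, 2)) = Mul(Rational(1, 71), Pow(21584894458, Rational(1, 2)))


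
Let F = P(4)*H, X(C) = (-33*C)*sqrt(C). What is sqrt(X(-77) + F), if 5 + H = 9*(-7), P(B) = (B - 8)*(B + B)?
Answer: sqrt(2176 + 2541*I*sqrt(77)) ≈ 110.86 + 100.57*I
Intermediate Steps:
P(B) = 2*B*(-8 + B) (P(B) = (-8 + B)*(2*B) = 2*B*(-8 + B))
X(C) = -33*C**(3/2)
H = -68 (H = -5 + 9*(-7) = -5 - 63 = -68)
F = 2176 (F = (2*4*(-8 + 4))*(-68) = (2*4*(-4))*(-68) = -32*(-68) = 2176)
sqrt(X(-77) + F) = sqrt(-(-2541)*I*sqrt(77) + 2176) = sqrt(2541*I*sqrt(77) + 2176) = sqrt(2176 + 2541*I*sqrt(77))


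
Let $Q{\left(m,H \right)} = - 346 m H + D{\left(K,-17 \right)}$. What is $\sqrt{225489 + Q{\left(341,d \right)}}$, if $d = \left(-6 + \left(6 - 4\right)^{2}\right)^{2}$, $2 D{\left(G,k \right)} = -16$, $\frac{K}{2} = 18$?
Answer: $i \sqrt{246463} \approx 496.45 i$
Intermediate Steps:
$K = 36$ ($K = 2 \cdot 18 = 36$)
$D{\left(G,k \right)} = -8$ ($D{\left(G,k \right)} = \frac{1}{2} \left(-16\right) = -8$)
$d = 4$ ($d = \left(-6 + 2^{2}\right)^{2} = \left(-6 + 4\right)^{2} = \left(-2\right)^{2} = 4$)
$Q{\left(m,H \right)} = -8 - 346 H m$ ($Q{\left(m,H \right)} = - 346 m H - 8 = - 346 H m - 8 = -8 - 346 H m$)
$\sqrt{225489 + Q{\left(341,d \right)}} = \sqrt{225489 - \left(8 + 1384 \cdot 341\right)} = \sqrt{225489 - 471952} = \sqrt{-246463} = i \sqrt{246463}$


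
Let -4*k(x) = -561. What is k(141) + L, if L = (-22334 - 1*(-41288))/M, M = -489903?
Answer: 91586589/653204 ≈ 140.21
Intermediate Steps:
k(x) = 561/4 (k(x) = -¼*(-561) = 561/4)
L = -6318/163301 (L = (-22334 - 1*(-41288))/(-489903) = (-22334 + 41288)*(-1/489903) = 18954*(-1/489903) = -6318/163301 ≈ -0.038689)
k(141) + L = 561/4 - 6318/163301 = 91586589/653204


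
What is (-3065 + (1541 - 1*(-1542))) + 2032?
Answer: 2050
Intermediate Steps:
(-3065 + (1541 - 1*(-1542))) + 2032 = (-3065 + (1541 + 1542)) + 2032 = (-3065 + 3083) + 2032 = 18 + 2032 = 2050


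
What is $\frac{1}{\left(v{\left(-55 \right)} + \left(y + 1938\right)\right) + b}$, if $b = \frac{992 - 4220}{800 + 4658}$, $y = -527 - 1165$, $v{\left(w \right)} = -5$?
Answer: $\frac{2729}{656075} \approx 0.0041596$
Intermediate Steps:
$y = -1692$ ($y = -527 - 1165 = -1692$)
$b = - \frac{1614}{2729}$ ($b = - \frac{3228}{5458} = \left(-3228\right) \frac{1}{5458} = - \frac{1614}{2729} \approx -0.59142$)
$\frac{1}{\left(v{\left(-55 \right)} + \left(y + 1938\right)\right) + b} = \frac{1}{\left(-5 + \left(-1692 + 1938\right)\right) - \frac{1614}{2729}} = \frac{1}{\left(-5 + 246\right) - \frac{1614}{2729}} = \frac{1}{241 - \frac{1614}{2729}} = \frac{1}{\frac{656075}{2729}} = \frac{2729}{656075}$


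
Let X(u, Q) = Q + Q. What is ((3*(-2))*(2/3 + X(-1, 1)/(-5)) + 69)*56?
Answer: 18872/5 ≈ 3774.4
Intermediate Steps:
X(u, Q) = 2*Q
((3*(-2))*(2/3 + X(-1, 1)/(-5)) + 69)*56 = ((3*(-2))*(2/3 + (2*1)/(-5)) + 69)*56 = (-6*(2*(⅓) + 2*(-⅕)) + 69)*56 = (-6*(⅔ - ⅖) + 69)*56 = (-6*4/15 + 69)*56 = (-8/5 + 69)*56 = (337/5)*56 = 18872/5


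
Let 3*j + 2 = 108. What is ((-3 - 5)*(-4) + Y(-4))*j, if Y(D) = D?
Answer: 2968/3 ≈ 989.33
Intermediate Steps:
j = 106/3 (j = -2/3 + (1/3)*108 = -2/3 + 36 = 106/3 ≈ 35.333)
((-3 - 5)*(-4) + Y(-4))*j = ((-3 - 5)*(-4) - 4)*(106/3) = (-8*(-4) - 4)*(106/3) = (32 - 4)*(106/3) = 28*(106/3) = 2968/3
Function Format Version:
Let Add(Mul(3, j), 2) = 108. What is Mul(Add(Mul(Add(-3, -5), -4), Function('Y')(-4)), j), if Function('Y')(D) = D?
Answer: Rational(2968, 3) ≈ 989.33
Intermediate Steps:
j = Rational(106, 3) (j = Add(Rational(-2, 3), Mul(Rational(1, 3), 108)) = Add(Rational(-2, 3), 36) = Rational(106, 3) ≈ 35.333)
Mul(Add(Mul(Add(-3, -5), -4), Function('Y')(-4)), j) = Mul(Add(Mul(Add(-3, -5), -4), -4), Rational(106, 3)) = Mul(Add(Mul(-8, -4), -4), Rational(106, 3)) = Mul(Add(32, -4), Rational(106, 3)) = Mul(28, Rational(106, 3)) = Rational(2968, 3)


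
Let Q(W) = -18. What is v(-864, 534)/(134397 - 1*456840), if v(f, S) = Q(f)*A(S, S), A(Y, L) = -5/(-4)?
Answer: 5/71654 ≈ 6.9780e-5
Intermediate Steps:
A(Y, L) = 5/4 (A(Y, L) = -5*(-¼) = 5/4)
v(f, S) = -45/2 (v(f, S) = -18*5/4 = -45/2)
v(-864, 534)/(134397 - 1*456840) = -45/(2*(134397 - 1*456840)) = -45/(2*(134397 - 456840)) = -45/2/(-322443) = -45/2*(-1/322443) = 5/71654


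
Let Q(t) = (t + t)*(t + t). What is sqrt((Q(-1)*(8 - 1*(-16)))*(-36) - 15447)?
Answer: I*sqrt(18903) ≈ 137.49*I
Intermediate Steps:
Q(t) = 4*t**2 (Q(t) = (2*t)*(2*t) = 4*t**2)
sqrt((Q(-1)*(8 - 1*(-16)))*(-36) - 15447) = sqrt(((4*(-1)**2)*(8 - 1*(-16)))*(-36) - 15447) = sqrt(((4*1)*(8 + 16))*(-36) - 15447) = sqrt((4*24)*(-36) - 15447) = sqrt(96*(-36) - 15447) = sqrt(-3456 - 15447) = sqrt(-18903) = I*sqrt(18903)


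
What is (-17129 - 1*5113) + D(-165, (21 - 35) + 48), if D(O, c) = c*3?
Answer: -22140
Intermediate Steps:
D(O, c) = 3*c
(-17129 - 1*5113) + D(-165, (21 - 35) + 48) = (-17129 - 1*5113) + 3*((21 - 35) + 48) = (-17129 - 5113) + 3*(-14 + 48) = -22242 + 3*34 = -22242 + 102 = -22140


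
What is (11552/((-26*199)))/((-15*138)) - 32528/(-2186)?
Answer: 43550748464/2926556685 ≈ 14.881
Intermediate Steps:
(11552/((-26*199)))/((-15*138)) - 32528/(-2186) = (11552/(-5174))/(-2070) - 32528*(-1/2186) = (11552*(-1/5174))*(-1/2070) + 16264/1093 = -5776/2587*(-1/2070) + 16264/1093 = 2888/2677545 + 16264/1093 = 43550748464/2926556685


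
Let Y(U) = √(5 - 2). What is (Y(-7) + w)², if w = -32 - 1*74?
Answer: (106 - √3)² ≈ 10872.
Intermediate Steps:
w = -106 (w = -32 - 74 = -106)
Y(U) = √3
(Y(-7) + w)² = (√3 - 106)² = (-106 + √3)²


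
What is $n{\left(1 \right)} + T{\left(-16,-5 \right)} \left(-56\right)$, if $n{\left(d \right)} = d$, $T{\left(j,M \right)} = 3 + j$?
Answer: $729$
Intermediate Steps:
$n{\left(1 \right)} + T{\left(-16,-5 \right)} \left(-56\right) = 1 + \left(3 - 16\right) \left(-56\right) = 1 - -728 = 1 + 728 = 729$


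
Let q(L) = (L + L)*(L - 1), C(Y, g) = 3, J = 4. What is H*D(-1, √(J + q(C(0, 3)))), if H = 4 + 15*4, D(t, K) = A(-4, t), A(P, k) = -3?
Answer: -192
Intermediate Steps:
q(L) = 2*L*(-1 + L) (q(L) = (2*L)*(-1 + L) = 2*L*(-1 + L))
D(t, K) = -3
H = 64 (H = 4 + 60 = 64)
H*D(-1, √(J + q(C(0, 3)))) = 64*(-3) = -192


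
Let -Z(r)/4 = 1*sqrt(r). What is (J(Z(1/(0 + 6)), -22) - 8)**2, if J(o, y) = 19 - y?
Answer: 1089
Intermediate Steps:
Z(r) = -4*sqrt(r)
(J(Z(1/(0 + 6)), -22) - 8)**2 = ((19 - 1*(-22)) - 8)**2 = ((19 + 22) - 8)**2 = (41 - 8)**2 = 33**2 = 1089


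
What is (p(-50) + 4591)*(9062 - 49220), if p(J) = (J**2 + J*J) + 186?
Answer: -392624766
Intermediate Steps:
p(J) = 186 + 2*J**2 (p(J) = (J**2 + J**2) + 186 = 2*J**2 + 186 = 186 + 2*J**2)
(p(-50) + 4591)*(9062 - 49220) = ((186 + 2*(-50)**2) + 4591)*(9062 - 49220) = ((186 + 2*2500) + 4591)*(-40158) = ((186 + 5000) + 4591)*(-40158) = (5186 + 4591)*(-40158) = 9777*(-40158) = -392624766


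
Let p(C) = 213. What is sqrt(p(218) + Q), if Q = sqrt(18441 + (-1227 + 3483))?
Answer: sqrt(213 + sqrt(20697)) ≈ 18.891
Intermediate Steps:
Q = sqrt(20697) (Q = sqrt(18441 + 2256) = sqrt(20697) ≈ 143.86)
sqrt(p(218) + Q) = sqrt(213 + sqrt(20697))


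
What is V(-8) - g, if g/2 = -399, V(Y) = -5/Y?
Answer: 6389/8 ≈ 798.63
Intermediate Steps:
g = -798 (g = 2*(-399) = -798)
V(-8) - g = -5/(-8) - 1*(-798) = -5*(-⅛) + 798 = 5/8 + 798 = 6389/8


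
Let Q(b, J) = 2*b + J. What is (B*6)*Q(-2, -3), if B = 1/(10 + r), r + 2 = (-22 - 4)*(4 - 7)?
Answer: -21/43 ≈ -0.48837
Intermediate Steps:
r = 76 (r = -2 + (-22 - 4)*(4 - 7) = -2 - 26*(-3) = -2 + 78 = 76)
Q(b, J) = J + 2*b
B = 1/86 (B = 1/(10 + 76) = 1/86 ≈ 0.011628)
(B*6)*Q(-2, -3) = ((1/86)*6)*(-3 + 2*(-2)) = 3*(-3 - 4)/43 = (3/43)*(-7) = -21/43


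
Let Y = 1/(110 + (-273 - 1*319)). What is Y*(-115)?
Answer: 115/482 ≈ 0.23859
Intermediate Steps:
Y = -1/482 (Y = 1/(110 + (-273 - 319)) = 1/(110 - 592) = 1/(-482) = -1/482 ≈ -0.0020747)
Y*(-115) = -1/482*(-115) = 115/482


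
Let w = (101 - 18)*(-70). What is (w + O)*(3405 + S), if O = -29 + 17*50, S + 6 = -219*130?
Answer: 125079219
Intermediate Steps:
w = -5810 (w = 83*(-70) = -5810)
S = -28476 (S = -6 - 219*130 = -6 - 28470 = -28476)
O = 821 (O = -29 + 850 = 821)
(w + O)*(3405 + S) = (-5810 + 821)*(3405 - 28476) = -4989*(-25071) = 125079219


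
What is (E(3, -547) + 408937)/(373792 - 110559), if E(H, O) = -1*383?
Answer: 408554/263233 ≈ 1.5521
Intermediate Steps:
E(H, O) = -383
(E(3, -547) + 408937)/(373792 - 110559) = (-383 + 408937)/(373792 - 110559) = 408554/263233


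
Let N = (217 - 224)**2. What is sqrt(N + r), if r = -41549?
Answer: 10*I*sqrt(415) ≈ 203.72*I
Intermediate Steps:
N = 49 (N = (-7)**2 = 49)
sqrt(N + r) = sqrt(49 - 41549) = sqrt(-41500) = 10*I*sqrt(415)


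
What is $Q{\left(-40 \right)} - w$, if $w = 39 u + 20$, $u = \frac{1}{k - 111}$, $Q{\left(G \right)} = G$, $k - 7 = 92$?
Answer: $- \frac{227}{4} \approx -56.75$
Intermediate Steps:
$k = 99$ ($k = 7 + 92 = 99$)
$u = - \frac{1}{12}$ ($u = \frac{1}{99 - 111} = \frac{1}{-12} = - \frac{1}{12} \approx -0.083333$)
$w = \frac{67}{4}$ ($w = 39 \left(- \frac{1}{12}\right) + 20 = - \frac{13}{4} + 20 = \frac{67}{4} \approx 16.75$)
$Q{\left(-40 \right)} - w = -40 - \frac{67}{4} = - \frac{227}{4}$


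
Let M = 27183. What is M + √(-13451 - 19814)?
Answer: 27183 + I*√33265 ≈ 27183.0 + 182.39*I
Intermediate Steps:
M + √(-13451 - 19814) = 27183 + √(-13451 - 19814) = 27183 + √(-33265) = 27183 + I*√33265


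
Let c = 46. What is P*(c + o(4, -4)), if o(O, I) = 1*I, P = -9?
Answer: -378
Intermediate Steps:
o(O, I) = I
P*(c + o(4, -4)) = -9*(46 - 4) = -9*42 = -378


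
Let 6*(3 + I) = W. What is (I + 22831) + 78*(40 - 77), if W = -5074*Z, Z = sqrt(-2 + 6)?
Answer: 54752/3 ≈ 18251.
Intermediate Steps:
Z = 2 (Z = sqrt(4) = 2)
W = -10148 (W = -5074*2 = -10148)
I = -5083/3 (I = -3 + (1/6)*(-10148) = -3 - 5074/3 = -5083/3 ≈ -1694.3)
(I + 22831) + 78*(40 - 77) = (-5083/3 + 22831) + 78*(40 - 77) = 63410/3 + 78*(-37) = 63410/3 - 2886 = 54752/3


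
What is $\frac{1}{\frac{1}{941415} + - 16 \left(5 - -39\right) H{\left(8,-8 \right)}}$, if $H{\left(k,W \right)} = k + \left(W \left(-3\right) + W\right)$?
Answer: $- \frac{941415}{15906147839} \approx -5.9186 \cdot 10^{-5}$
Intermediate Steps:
$H{\left(k,W \right)} = k - 2 W$ ($H{\left(k,W \right)} = k + \left(- 3 W + W\right) = k - 2 W$)
$\frac{1}{\frac{1}{941415} + - 16 \left(5 - -39\right) H{\left(8,-8 \right)}} = \frac{1}{\frac{1}{941415} + - 16 \left(5 - -39\right) \left(8 - -16\right)} = \frac{1}{\frac{1}{941415} + - 16 \left(5 + 39\right) \left(8 + 16\right)} = \frac{1}{\frac{1}{941415} + \left(-16\right) 44 \cdot 24} = \frac{1}{\frac{1}{941415} - 16896} = \frac{1}{- \frac{15906147839}{941415}} = - \frac{941415}{15906147839}$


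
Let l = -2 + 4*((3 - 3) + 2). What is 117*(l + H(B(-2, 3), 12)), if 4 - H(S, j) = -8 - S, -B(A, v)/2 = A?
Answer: 2574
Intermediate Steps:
B(A, v) = -2*A
H(S, j) = 12 + S (H(S, j) = 4 - (-8 - S) = 4 + (8 + S) = 12 + S)
l = 6 (l = -2 + 4*(0 + 2) = -2 + 4*2 = -2 + 8 = 6)
117*(l + H(B(-2, 3), 12)) = 117*(6 + (12 - 2*(-2))) = 117*(6 + (12 + 4)) = 117*(6 + 16) = 117*22 = 2574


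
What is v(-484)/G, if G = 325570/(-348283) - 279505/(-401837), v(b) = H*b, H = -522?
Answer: -35358844500816408/33479232175 ≈ -1.0561e+6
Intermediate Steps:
v(b) = -522*b
G = -33479232175/139952995871 (G = 325570*(-1/348283) - 279505*(-1/401837) = -325570/348283 + 279505/401837 = -33479232175/139952995871 ≈ -0.23922)
v(-484)/G = (-522*(-484))/(-33479232175/139952995871) = 252648*(-139952995871/33479232175) = -35358844500816408/33479232175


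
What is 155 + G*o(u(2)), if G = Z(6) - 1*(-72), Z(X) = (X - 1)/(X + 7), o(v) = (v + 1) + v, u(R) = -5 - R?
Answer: -786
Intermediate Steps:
o(v) = 1 + 2*v (o(v) = (1 + v) + v = 1 + 2*v)
Z(X) = (-1 + X)/(7 + X)
G = 941/13 (G = (-1 + 6)/(7 + 6) - 1*(-72) = 5/13 + 72 = 941/13 ≈ 72.385)
155 + G*o(u(2)) = 155 + 941*(1 + 2*(-5 - 1*2))/13 = 155 + 941*(1 + 2*(-5 - 2))/13 = 155 + 941*(1 + 2*(-7))/13 = 155 + 941*(1 - 14)/13 = 155 + (941/13)*(-13) = 155 - 941 = -786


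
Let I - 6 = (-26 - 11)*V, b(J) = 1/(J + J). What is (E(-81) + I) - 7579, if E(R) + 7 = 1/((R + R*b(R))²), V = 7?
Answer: -203194715/25921 ≈ -7839.0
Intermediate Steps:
b(J) = 1/(2*J)
I = -253 (I = 6 + (-26 - 11)*7 = 6 - 37*7 = 6 - 259 = -253)
E(R) = -7 + (½ + R)⁻² (E(R) = -7 + 1/((R + R*(1/(2*R)))²) = -7 + 1/((R + ½)²) = -7 + 1/((½ + R)²) = -7 + (½ + R)⁻²)
(E(-81) + I) - 7579 = ((-7 + 4/(1 + 2*(-81))²) - 253) - 7579 = ((-7 + 4/(1 - 162)²) - 253) - 7579 = ((-7 + 4/(-161)²) - 253) - 7579 = ((-7 + 4*(1/25921)) - 253) - 7579 = ((-7 + 4/25921) - 253) - 7579 = (-181443/25921 - 253) - 7579 = -6739456/25921 - 7579 = -203194715/25921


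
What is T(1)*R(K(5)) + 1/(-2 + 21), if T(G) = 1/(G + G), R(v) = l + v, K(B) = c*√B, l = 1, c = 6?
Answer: 21/38 + 3*√5 ≈ 7.2608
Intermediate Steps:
K(B) = 6*√B
R(v) = 1 + v
T(G) = 1/(2*G)
T(1)*R(K(5)) + 1/(-2 + 21) = ((½)/1)*(1 + 6*√5) + 1/(-2 + 21) = ((½)*1)*(1 + 6*√5) + 1/19 = (1 + 6*√5)/2 + 1/19 = (½ + 3*√5) + 1/19 = 21/38 + 3*√5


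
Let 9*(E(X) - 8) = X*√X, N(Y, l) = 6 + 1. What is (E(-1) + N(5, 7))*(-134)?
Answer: -2010 + 134*I/9 ≈ -2010.0 + 14.889*I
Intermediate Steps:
N(Y, l) = 7
E(X) = 8 + X^(3/2)/9 (E(X) = 8 + (X*√X)/9 = 8 + X^(3/2)/9)
(E(-1) + N(5, 7))*(-134) = ((8 + (-1)^(3/2)/9) + 7)*(-134) = ((8 + (-I)/9) + 7)*(-134) = ((8 - I/9) + 7)*(-134) = (15 - I/9)*(-134) = -2010 + 134*I/9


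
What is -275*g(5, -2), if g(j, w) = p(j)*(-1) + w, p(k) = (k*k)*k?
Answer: 34925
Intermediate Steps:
p(k) = k³ (p(k) = k²*k = k³)
g(j, w) = w - j³ (g(j, w) = j³*(-1) + w = -j³ + w = w - j³)
-275*g(5, -2) = -275*(-2 - 1*5³) = -275*(-2 - 1*125) = -275*(-2 - 125) = -275*(-127) = 34925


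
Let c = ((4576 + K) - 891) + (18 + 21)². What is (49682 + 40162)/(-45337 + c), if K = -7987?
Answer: -44922/24059 ≈ -1.8672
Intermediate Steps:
c = -2781 (c = ((4576 - 7987) - 891) + (18 + 21)² = (-3411 - 891) + 39² = -4302 + 1521 = -2781)
(49682 + 40162)/(-45337 + c) = (49682 + 40162)/(-45337 - 2781) = 89844/(-48118) = 89844*(-1/48118) = -44922/24059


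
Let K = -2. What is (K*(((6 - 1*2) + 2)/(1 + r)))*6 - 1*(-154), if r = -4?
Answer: 178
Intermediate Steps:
(K*(((6 - 1*2) + 2)/(1 + r)))*6 - 1*(-154) = -2*((6 - 1*2) + 2)/(1 - 4)*6 - 1*(-154) = -2*((6 - 2) + 2)/(-3)*6 + 154 = -2*(4 + 2)*(-1)/3*6 + 154 = -12*(-1)/3*6 + 154 = -2*(-2)*6 + 154 = 4*6 + 154 = 24 + 154 = 178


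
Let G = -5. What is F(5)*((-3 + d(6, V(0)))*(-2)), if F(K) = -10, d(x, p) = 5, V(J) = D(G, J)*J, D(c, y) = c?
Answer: 40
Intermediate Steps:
V(J) = -5*J
F(5)*((-3 + d(6, V(0)))*(-2)) = -10*(-3 + 5)*(-2) = -20*(-2) = -10*(-4) = 40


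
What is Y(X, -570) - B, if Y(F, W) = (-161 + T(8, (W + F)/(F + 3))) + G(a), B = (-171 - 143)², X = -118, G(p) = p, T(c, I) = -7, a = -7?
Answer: -98771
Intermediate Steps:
B = 98596 (B = (-314)² = 98596)
Y(F, W) = -175 (Y(F, W) = (-161 - 7) - 7 = -168 - 7 = -175)
Y(X, -570) - B = -175 - 1*98596 = -175 - 98596 = -98771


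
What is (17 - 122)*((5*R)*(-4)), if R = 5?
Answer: 10500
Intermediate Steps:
(17 - 122)*((5*R)*(-4)) = (17 - 122)*((5*5)*(-4)) = -2625*(-4) = -105*(-100) = 10500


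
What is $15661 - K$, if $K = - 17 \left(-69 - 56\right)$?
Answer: $13536$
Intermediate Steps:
$K = 2125$ ($K = \left(-17\right) \left(-125\right) = 2125$)
$15661 - K = 15661 - 2125 = 13536$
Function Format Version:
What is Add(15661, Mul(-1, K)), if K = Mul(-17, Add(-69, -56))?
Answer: 13536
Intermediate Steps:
K = 2125 (K = Mul(-17, -125) = 2125)
Add(15661, Mul(-1, K)) = Add(15661, Mul(-1, 2125)) = Add(15661, -2125) = 13536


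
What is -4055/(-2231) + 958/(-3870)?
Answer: 6777776/4316985 ≈ 1.5700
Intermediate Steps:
-4055/(-2231) + 958/(-3870) = -4055*(-1/2231) + 958*(-1/3870) = 4055/2231 - 479/1935 = 6777776/4316985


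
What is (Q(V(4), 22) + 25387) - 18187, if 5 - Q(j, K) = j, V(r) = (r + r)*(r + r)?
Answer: 7141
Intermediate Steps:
V(r) = 4*r² (V(r) = (2*r)*(2*r) = 4*r²)
Q(j, K) = 5 - j
(Q(V(4), 22) + 25387) - 18187 = ((5 - 4*4²) + 25387) - 18187 = ((5 - 4*16) + 25387) - 18187 = ((5 - 1*64) + 25387) - 18187 = ((5 - 64) + 25387) - 18187 = (-59 + 25387) - 18187 = 25328 - 18187 = 7141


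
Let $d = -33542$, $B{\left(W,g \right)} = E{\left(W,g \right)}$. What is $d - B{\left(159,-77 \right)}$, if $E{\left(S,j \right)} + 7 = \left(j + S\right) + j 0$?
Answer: $-33617$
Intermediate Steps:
$E{\left(S,j \right)} = -7 + S + j$ ($E{\left(S,j \right)} = -7 + \left(\left(j + S\right) + j 0\right) = -7 + \left(\left(S + j\right) + 0\right) = -7 + \left(S + j\right) = -7 + S + j$)
$B{\left(W,g \right)} = -7 + W + g$
$d - B{\left(159,-77 \right)} = -33542 - \left(-7 + 159 - 77\right) = -33542 - 75 = -33617$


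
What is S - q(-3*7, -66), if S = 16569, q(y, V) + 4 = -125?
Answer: 16698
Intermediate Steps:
q(y, V) = -129 (q(y, V) = -4 - 125 = -129)
S - q(-3*7, -66) = 16569 - 1*(-129) = 16569 + 129 = 16698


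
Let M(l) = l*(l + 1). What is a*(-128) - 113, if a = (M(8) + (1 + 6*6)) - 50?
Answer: -7665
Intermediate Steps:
M(l) = l*(1 + l)
a = 59 (a = (8*(1 + 8) + (1 + 6*6)) - 50 = (8*9 + (1 + 36)) - 50 = (72 + 37) - 50 = 109 - 50 = 59)
a*(-128) - 113 = 59*(-128) - 113 = -7552 - 113 = -7665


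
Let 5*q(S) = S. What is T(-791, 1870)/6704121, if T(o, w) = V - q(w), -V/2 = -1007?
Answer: 1640/6704121 ≈ 0.00024463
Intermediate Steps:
V = 2014 (V = -2*(-1007) = 2014)
q(S) = S/5
T(o, w) = 2014 - w/5
T(-791, 1870)/6704121 = (2014 - ⅕*1870)/6704121 = (2014 - 374)*(1/6704121) = 1640*(1/6704121) = 1640/6704121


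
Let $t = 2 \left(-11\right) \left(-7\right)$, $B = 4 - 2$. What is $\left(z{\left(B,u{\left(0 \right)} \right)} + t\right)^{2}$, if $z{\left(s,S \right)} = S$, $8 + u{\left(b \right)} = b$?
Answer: $21316$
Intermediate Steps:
$B = 2$ ($B = 4 - 2 = 2$)
$u{\left(b \right)} = -8 + b$
$t = 154$ ($t = \left(-22\right) \left(-7\right) = 154$)
$\left(z{\left(B,u{\left(0 \right)} \right)} + t\right)^{2} = \left(\left(-8 + 0\right) + 154\right)^{2} = \left(-8 + 154\right)^{2} = 146^{2} = 21316$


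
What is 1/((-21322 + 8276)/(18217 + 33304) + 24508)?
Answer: 51521/1262663622 ≈ 4.0803e-5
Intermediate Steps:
1/((-21322 + 8276)/(18217 + 33304) + 24508) = 1/(-13046/51521 + 24508) = 1/(1262663622/51521) = 51521/1262663622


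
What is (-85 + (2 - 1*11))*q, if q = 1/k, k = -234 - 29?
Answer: 94/263 ≈ 0.35741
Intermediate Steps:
k = -263
q = -1/263 (q = 1/(-263) = -1/263 ≈ -0.0038023)
(-85 + (2 - 1*11))*q = (-85 + (2 - 1*11))*(-1/263) = (-85 + (2 - 11))*(-1/263) = (-85 - 9)*(-1/263) = -94*(-1/263) = 94/263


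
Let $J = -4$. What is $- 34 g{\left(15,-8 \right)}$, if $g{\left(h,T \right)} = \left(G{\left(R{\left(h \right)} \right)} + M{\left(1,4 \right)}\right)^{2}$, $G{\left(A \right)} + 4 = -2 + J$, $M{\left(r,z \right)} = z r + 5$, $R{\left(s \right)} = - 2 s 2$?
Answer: $-34$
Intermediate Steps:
$R{\left(s \right)} = - 4 s$
$M{\left(r,z \right)} = 5 + r z$ ($M{\left(r,z \right)} = r z + 5 = 5 + r z$)
$G{\left(A \right)} = -10$ ($G{\left(A \right)} = -4 - 6 = -10$)
$g{\left(h,T \right)} = 1$ ($g{\left(h,T \right)} = \left(-10 + \left(5 + 1 \cdot 4\right)\right)^{2} = \left(-10 + \left(5 + 4\right)\right)^{2} = \left(-10 + 9\right)^{2} = \left(-1\right)^{2} = 1$)
$- 34 g{\left(15,-8 \right)} = \left(-34\right) 1 = -34$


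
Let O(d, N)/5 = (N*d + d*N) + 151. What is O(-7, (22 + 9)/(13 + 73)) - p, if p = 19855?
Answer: -822385/43 ≈ -19125.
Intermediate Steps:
O(d, N) = 755 + 10*N*d (O(d, N) = 5*((N*d + d*N) + 151) = 5*((N*d + N*d) + 151) = 5*(2*N*d + 151) = 5*(151 + 2*N*d) = 755 + 10*N*d)
O(-7, (22 + 9)/(13 + 73)) - p = (755 + 10*((22 + 9)/(13 + 73))*(-7)) - 1*19855 = (755 + 10*(31/86)*(-7)) - 19855 = (755 - 1085/43) - 19855 = 31380/43 - 19855 = -822385/43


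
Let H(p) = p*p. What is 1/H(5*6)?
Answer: 1/900 ≈ 0.0011111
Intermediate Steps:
H(p) = p**2
1/H(5*6) = 1/((5*6)**2) = 1/(30**2) = 1/900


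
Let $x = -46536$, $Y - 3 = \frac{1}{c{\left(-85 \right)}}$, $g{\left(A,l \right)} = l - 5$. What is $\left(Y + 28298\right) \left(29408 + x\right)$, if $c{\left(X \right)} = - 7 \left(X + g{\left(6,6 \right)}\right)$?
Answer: $- \frac{71256714898}{147} \approx -4.8474 \cdot 10^{8}$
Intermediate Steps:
$g{\left(A,l \right)} = -5 + l$
$c{\left(X \right)} = -7 - 7 X$ ($c{\left(X \right)} = - 7 \left(X + \left(-5 + 6\right)\right) = - 7 \left(X + 1\right) = - 7 \left(1 + X\right) = -7 - 7 X$)
$Y = \frac{1765}{588}$ ($Y = 3 + \frac{1}{-7 - -595} = 3 + \frac{1}{-7 + 595} = 3 + \frac{1}{588} = \frac{1765}{588} \approx 3.0017$)
$\left(Y + 28298\right) \left(29408 + x\right) = \left(\frac{1765}{588} + 28298\right) \left(29408 - 46536\right) = \frac{16640989}{588} \left(-17128\right) = - \frac{71256714898}{147}$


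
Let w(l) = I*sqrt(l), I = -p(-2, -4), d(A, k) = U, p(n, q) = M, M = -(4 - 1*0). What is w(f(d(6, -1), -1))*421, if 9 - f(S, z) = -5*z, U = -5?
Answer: 3368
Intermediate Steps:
M = -4 (M = -(4 + 0) = -1*4 = -4)
p(n, q) = -4
d(A, k) = -5
I = 4 (I = -1*(-4) = 4)
f(S, z) = 9 + 5*z (f(S, z) = 9 - (-5)*z = 9 + 5*z)
w(l) = 4*sqrt(l)
w(f(d(6, -1), -1))*421 = (4*sqrt(9 + 5*(-1)))*421 = (4*sqrt(9 - 5))*421 = (4*sqrt(4))*421 = (4*2)*421 = 8*421 = 3368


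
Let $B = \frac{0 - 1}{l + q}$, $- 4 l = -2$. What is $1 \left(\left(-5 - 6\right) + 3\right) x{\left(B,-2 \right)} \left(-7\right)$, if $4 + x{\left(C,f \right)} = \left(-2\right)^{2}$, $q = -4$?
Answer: $0$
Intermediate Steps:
$l = \frac{1}{2}$ ($l = \left(- \frac{1}{4}\right) \left(-2\right) = \frac{1}{2} \approx 0.5$)
$B = \frac{2}{7}$ ($B = \frac{0 - 1}{\frac{1}{2} - 4} = - \frac{1}{- \frac{7}{2}} = \left(-1\right) \left(- \frac{2}{7}\right) = \frac{2}{7} \approx 0.28571$)
$x{\left(C,f \right)} = 0$ ($x{\left(C,f \right)} = -4 + \left(-2\right)^{2} = -4 + 4 = 0$)
$1 \left(\left(-5 - 6\right) + 3\right) x{\left(B,-2 \right)} \left(-7\right) = 1 \left(\left(-5 - 6\right) + 3\right) 0 \left(-7\right) = 1 \left(-11 + 3\right) 0 \left(-7\right) = 1 \left(-8\right) 0 \left(-7\right) = \left(-8\right) 0 \left(-7\right) = 0 \left(-7\right) = 0$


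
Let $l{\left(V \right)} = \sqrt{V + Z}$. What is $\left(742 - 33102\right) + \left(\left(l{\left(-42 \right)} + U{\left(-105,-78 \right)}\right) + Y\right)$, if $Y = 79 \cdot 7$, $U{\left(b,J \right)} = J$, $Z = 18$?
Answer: $-31885 + 2 i \sqrt{6} \approx -31885.0 + 4.899 i$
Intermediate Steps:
$Y = 553$
$l{\left(V \right)} = \sqrt{18 + V}$ ($l{\left(V \right)} = \sqrt{V + 18} = \sqrt{18 + V}$)
$\left(742 - 33102\right) + \left(\left(l{\left(-42 \right)} + U{\left(-105,-78 \right)}\right) + Y\right) = \left(742 - 33102\right) + \left(\left(\sqrt{18 - 42} - 78\right) + 553\right) = -32360 + \left(\left(\sqrt{-24} - 78\right) + 553\right) = -32360 + \left(\left(2 i \sqrt{6} - 78\right) + 553\right) = -32360 + \left(\left(-78 + 2 i \sqrt{6}\right) + 553\right) = -32360 + \left(475 + 2 i \sqrt{6}\right) = -31885 + 2 i \sqrt{6}$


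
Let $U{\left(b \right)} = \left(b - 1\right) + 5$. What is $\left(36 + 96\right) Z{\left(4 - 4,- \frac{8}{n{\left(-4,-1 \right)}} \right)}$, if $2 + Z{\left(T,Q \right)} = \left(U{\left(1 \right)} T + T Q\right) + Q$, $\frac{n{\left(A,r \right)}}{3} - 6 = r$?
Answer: $- \frac{1672}{5} \approx -334.4$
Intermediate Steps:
$U{\left(b \right)} = 4 + b$ ($U{\left(b \right)} = \left(-1 + b\right) + 5 = 4 + b$)
$n{\left(A,r \right)} = 18 + 3 r$
$Z{\left(T,Q \right)} = -2 + Q + 5 T + Q T$ ($Z{\left(T,Q \right)} = -2 + \left(\left(\left(4 + 1\right) T + T Q\right) + Q\right) = -2 + \left(\left(5 T + Q T\right) + Q\right) = -2 + \left(Q + 5 T + Q T\right) = -2 + Q + 5 T + Q T$)
$\left(36 + 96\right) Z{\left(4 - 4,- \frac{8}{n{\left(-4,-1 \right)}} \right)} = \left(36 + 96\right) \left(-2 - \frac{8}{18 + 3 \left(-1\right)} + 5 \left(4 - 4\right) + - \frac{8}{18 + 3 \left(-1\right)} \left(4 - 4\right)\right) = 132 \left(-2 - \frac{8}{18 - 3} + 5 \cdot 0 + - \frac{8}{18 - 3} \cdot 0\right) = 132 \left(-2 - \frac{8}{15} + 0 + - \frac{8}{15} \cdot 0\right) = 132 \left(-2 - \frac{8}{15} + 0 + \left(-8\right) \frac{1}{15} \cdot 0\right) = 132 \left(-2 - \frac{8}{15} + 0 - 0\right) = 132 \left(-2 - \frac{8}{15} + 0 + 0\right) = 132 \left(- \frac{38}{15}\right) = - \frac{1672}{5}$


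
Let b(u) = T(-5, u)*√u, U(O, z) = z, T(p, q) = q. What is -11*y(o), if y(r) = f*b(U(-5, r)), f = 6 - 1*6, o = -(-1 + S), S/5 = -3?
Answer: 0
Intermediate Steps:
S = -15 (S = 5*(-3) = -15)
b(u) = u^(3/2) (b(u) = u*√u = u^(3/2))
o = 16 (o = -(-1 - 15) = -1*(-16) = 16)
f = 0 (f = 6 - 6 = 0)
y(r) = 0 (y(r) = 0*r^(3/2) = 0)
-11*y(o) = -11*0 = 0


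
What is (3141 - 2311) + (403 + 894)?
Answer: 2127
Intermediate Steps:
(3141 - 2311) + (403 + 894) = 830 + 1297 = 2127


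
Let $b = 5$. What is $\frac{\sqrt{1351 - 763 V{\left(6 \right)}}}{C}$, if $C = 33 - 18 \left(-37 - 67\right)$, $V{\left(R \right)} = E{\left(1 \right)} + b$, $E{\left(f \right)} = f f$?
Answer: $\frac{i \sqrt{3227}}{1905} \approx 0.02982 i$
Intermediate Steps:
$E{\left(f \right)} = f^{2}$
$V{\left(R \right)} = 6$ ($V{\left(R \right)} = 1^{2} + 5 = 1 + 5 = 6$)
$C = 1905$ ($C = 33 - 18 \left(-37 - 67\right) = 33 - -1872 = 33 + 1872 = 1905$)
$\frac{\sqrt{1351 - 763 V{\left(6 \right)}}}{C} = \frac{\sqrt{1351 - 4578}}{1905} = \sqrt{1351 - 4578} \cdot \frac{1}{1905} = \sqrt{-3227} \cdot \frac{1}{1905} = i \sqrt{3227} \cdot \frac{1}{1905} = \frac{i \sqrt{3227}}{1905}$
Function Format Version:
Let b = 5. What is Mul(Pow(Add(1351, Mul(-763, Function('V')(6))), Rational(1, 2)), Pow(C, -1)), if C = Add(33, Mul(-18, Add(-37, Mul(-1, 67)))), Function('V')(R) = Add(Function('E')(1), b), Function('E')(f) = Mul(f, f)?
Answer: Mul(Rational(1, 1905), I, Pow(3227, Rational(1, 2))) ≈ Mul(0.029820, I)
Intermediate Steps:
Function('E')(f) = Pow(f, 2)
Function('V')(R) = 6 (Function('V')(R) = Add(Pow(1, 2), 5) = Add(1, 5) = 6)
C = 1905 (C = Add(33, Mul(-18, Add(-37, -67))) = Add(33, Mul(-18, -104)) = Add(33, 1872) = 1905)
Mul(Pow(Add(1351, Mul(-763, Function('V')(6))), Rational(1, 2)), Pow(C, -1)) = Mul(Pow(Add(1351, Mul(-763, 6)), Rational(1, 2)), Pow(1905, -1)) = Mul(Pow(Add(1351, -4578), Rational(1, 2)), Rational(1, 1905)) = Mul(Pow(-3227, Rational(1, 2)), Rational(1, 1905)) = Mul(Mul(I, Pow(3227, Rational(1, 2))), Rational(1, 1905)) = Mul(Rational(1, 1905), I, Pow(3227, Rational(1, 2)))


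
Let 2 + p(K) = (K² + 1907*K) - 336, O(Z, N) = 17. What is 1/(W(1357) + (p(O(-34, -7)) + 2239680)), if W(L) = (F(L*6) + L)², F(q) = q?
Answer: 1/92503051 ≈ 1.0810e-8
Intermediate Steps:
W(L) = 49*L² (W(L) = (L*6 + L)² = (6*L + L)² = (7*L)² = 49*L²)
p(K) = -338 + K² + 1907*K (p(K) = -2 + ((K² + 1907*K) - 336) = -2 + (-336 + K² + 1907*K) = -338 + K² + 1907*K)
1/(W(1357) + (p(O(-34, -7)) + 2239680)) = 1/(49*1357² + ((-338 + 17² + 1907*17) + 2239680)) = 1/(49*1841449 + ((-338 + 289 + 32419) + 2239680)) = 1/(90231001 + (32370 + 2239680)) = 1/(90231001 + 2272050) = 1/92503051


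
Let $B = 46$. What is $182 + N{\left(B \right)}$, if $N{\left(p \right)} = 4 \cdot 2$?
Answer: $190$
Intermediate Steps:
$N{\left(p \right)} = 8$
$182 + N{\left(B \right)} = 182 + 8 = 190$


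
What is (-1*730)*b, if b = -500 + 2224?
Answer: -1258520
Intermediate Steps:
b = 1724
(-1*730)*b = -1*730*1724 = -730*1724 = -1258520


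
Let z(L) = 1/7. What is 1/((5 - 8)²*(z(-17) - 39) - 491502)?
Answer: -7/3442962 ≈ -2.0331e-6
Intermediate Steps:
z(L) = ⅐
1/((5 - 8)²*(z(-17) - 39) - 491502) = 1/((5 - 8)²*(⅐ - 39) - 491502) = 1/((-3)²*(-272/7) - 491502) = 1/(9*(-272/7) - 491502) = 1/(-2448/7 - 491502) = 1/(-3442962/7) = -7/3442962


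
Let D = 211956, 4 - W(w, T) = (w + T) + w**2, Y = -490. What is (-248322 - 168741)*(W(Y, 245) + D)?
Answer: 11633972385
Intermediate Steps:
W(w, T) = 4 - T - w - w**2 (W(w, T) = 4 - ((w + T) + w**2) = 4 - ((T + w) + w**2) = 4 - (T + w + w**2) = 4 + (-T - w - w**2) = 4 - T - w - w**2)
(-248322 - 168741)*(W(Y, 245) + D) = (-248322 - 168741)*((4 - 1*245 - 1*(-490) - 1*(-490)**2) + 211956) = -417063*((4 - 245 + 490 - 1*240100) + 211956) = -417063*((4 - 245 + 490 - 240100) + 211956) = -417063*(-239851 + 211956) = -417063*(-27895) = 11633972385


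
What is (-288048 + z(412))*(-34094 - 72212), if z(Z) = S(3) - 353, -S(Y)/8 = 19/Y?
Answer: 91992428630/3 ≈ 3.0664e+10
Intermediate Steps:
S(Y) = -152/Y
z(Z) = -1211/3 (z(Z) = -152/3 - 353 = -1211/3)
(-288048 + z(412))*(-34094 - 72212) = (-288048 - 1211/3)*(-34094 - 72212) = -865355/3*(-106306) = 91992428630/3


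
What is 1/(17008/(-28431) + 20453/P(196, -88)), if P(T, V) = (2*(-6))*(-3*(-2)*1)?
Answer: -227448/64747091 ≈ -0.0035129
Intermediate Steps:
P(T, V) = -72
1/(17008/(-28431) + 20453/P(196, -88)) = 1/(17008/(-28431) + 20453/(-72)) = 1/(17008*(-1/28431) + 20453*(-1/72)) = 1/(-17008/28431 - 20453/72) = 1/(-64747091/227448) = -227448/64747091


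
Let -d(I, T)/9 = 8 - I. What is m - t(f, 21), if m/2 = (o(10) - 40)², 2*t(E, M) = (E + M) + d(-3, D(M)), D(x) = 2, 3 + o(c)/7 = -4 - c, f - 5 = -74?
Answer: 101271/2 ≈ 50636.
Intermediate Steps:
f = -69 (f = 5 - 74 = -69)
o(c) = -49 - 7*c (o(c) = -21 + 7*(-4 - c) = -21 + (-28 - 7*c) = -49 - 7*c)
d(I, T) = -72 + 9*I (d(I, T) = -9*(8 - I) = -72 + 9*I)
t(E, M) = -99/2 + E/2 + M/2 (t(E, M) = ((E + M) + (-72 + 9*(-3)))/2 = ((E + M) + (-72 - 27))/2 = ((E + M) - 99)/2 = (-99 + E + M)/2 = -99/2 + E/2 + M/2)
m = 50562 (m = 2*((-49 - 7*10) - 40)² = 2*((-49 - 70) - 40)² = 2*(-119 - 40)² = 2*(-159)² = 2*25281 = 50562)
m - t(f, 21) = 50562 - (-99/2 + (½)*(-69) + (½)*21) = 50562 - (-99/2 - 69/2 + 21/2) = 50562 - 1*(-147/2) = 50562 + 147/2 = 101271/2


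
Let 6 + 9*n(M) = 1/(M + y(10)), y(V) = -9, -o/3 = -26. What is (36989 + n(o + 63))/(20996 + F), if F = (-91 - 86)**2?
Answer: 43942141/62162100 ≈ 0.70690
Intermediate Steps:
o = 78 (o = -3*(-26) = 78)
n(M) = -2/3 + 1/(9*(-9 + M)) (n(M) = -2/3 + 1/(9*(M - 9)) = -2/3 + 1/(9*(-9 + M)))
F = 31329 (F = (-177)**2 = 31329)
(36989 + n(o + 63))/(20996 + F) = (36989 + (55 - 6*(78 + 63))/(9*(-9 + (78 + 63))))/(20996 + 31329) = (36989 + (55 - 6*141)/(9*(-9 + 141)))/52325 = (36989 + (1/9)*(55 - 846)/132)*(1/52325) = (36989 + (1/9)*(1/132)*(-791))*(1/52325) = (36989 - 791/1188)*(1/52325) = (43942141/1188)*(1/52325) = 43942141/62162100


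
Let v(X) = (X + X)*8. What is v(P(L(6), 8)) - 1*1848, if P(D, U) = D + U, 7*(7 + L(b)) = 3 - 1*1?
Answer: -12792/7 ≈ -1827.4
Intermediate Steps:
L(b) = -47/7 (L(b) = -7 + (3 - 1*1)/7 = -7 + (3 - 1)/7 = -7 + (⅐)*2 = -7 + 2/7 = -47/7)
v(X) = 16*X (v(X) = (2*X)*8 = 16*X)
v(P(L(6), 8)) - 1*1848 = 16*(-47/7 + 8) - 1*1848 = 16*(9/7) - 1848 = 144/7 - 1848 = -12792/7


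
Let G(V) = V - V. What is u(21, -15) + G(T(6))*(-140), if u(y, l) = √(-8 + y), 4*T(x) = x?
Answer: √13 ≈ 3.6056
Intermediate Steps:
T(x) = x/4
G(V) = 0
u(21, -15) + G(T(6))*(-140) = √(-8 + 21) + 0*(-140) = √13 + 0 = √13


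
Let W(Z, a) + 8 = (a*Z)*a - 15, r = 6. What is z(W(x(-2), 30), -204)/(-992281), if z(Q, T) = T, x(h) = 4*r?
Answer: 204/992281 ≈ 0.00020559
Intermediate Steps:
x(h) = 24 (x(h) = 4*6 = 24)
W(Z, a) = -23 + Z*a² (W(Z, a) = -8 + ((a*Z)*a - 15) = -8 + ((Z*a)*a - 15) = -8 + (Z*a² - 15) = -8 + (-15 + Z*a²) = -23 + Z*a²)
z(W(x(-2), 30), -204)/(-992281) = -204/(-992281) = -204*(-1/992281) = 204/992281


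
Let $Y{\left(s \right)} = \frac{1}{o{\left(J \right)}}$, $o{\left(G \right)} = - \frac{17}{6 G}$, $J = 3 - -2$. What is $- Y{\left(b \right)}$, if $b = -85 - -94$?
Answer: $\frac{30}{17} \approx 1.7647$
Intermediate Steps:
$J = 5$ ($J = 3 + 2 = 5$)
$o{\left(G \right)} = - \frac{17}{6 G}$ ($o{\left(G \right)} = - 17 \frac{1}{6 G} = - \frac{17}{6 G}$)
$b = 9$ ($b = -85 + 94 = 9$)
$Y{\left(s \right)} = - \frac{30}{17}$ ($Y{\left(s \right)} = \frac{1}{\left(- \frac{17}{6}\right) \frac{1}{5}} = \frac{1}{- \frac{17}{30}} = - \frac{30}{17}$)
$- Y{\left(b \right)} = \left(-1\right) \left(- \frac{30}{17}\right) = \frac{30}{17}$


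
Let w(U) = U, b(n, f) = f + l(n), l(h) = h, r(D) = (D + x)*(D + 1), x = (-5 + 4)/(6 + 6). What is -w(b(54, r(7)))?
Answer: -328/3 ≈ -109.33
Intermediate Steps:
x = -1/12 ≈ -0.083333
r(D) = (1 + D)*(-1/12 + D) (r(D) = (D - 1/12)*(D + 1) = (-1/12 + D)*(1 + D) = (1 + D)*(-1/12 + D))
b(n, f) = f + n
-w(b(54, r(7))) = -((-1/12 + 7² + (11/12)*7) + 54) = -((-1/12 + 49 + 77/12) + 54) = -(166/3 + 54) = -1*328/3 = -328/3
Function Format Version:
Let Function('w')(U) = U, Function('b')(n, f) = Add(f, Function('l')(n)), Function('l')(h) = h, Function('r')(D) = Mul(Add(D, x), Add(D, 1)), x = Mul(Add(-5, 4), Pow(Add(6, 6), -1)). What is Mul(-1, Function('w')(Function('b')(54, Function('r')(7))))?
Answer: Rational(-328, 3) ≈ -109.33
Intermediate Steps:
x = Rational(-1, 12) (x = Mul(-1, Pow(12, -1)) = Mul(-1, Rational(1, 12)) = Rational(-1, 12) ≈ -0.083333)
Function('r')(D) = Mul(Add(1, D), Add(Rational(-1, 12), D)) (Function('r')(D) = Mul(Add(D, Rational(-1, 12)), Add(D, 1)) = Mul(Add(Rational(-1, 12), D), Add(1, D)) = Mul(Add(1, D), Add(Rational(-1, 12), D)))
Function('b')(n, f) = Add(f, n)
Mul(-1, Function('w')(Function('b')(54, Function('r')(7)))) = Mul(-1, Add(Add(Rational(-1, 12), Pow(7, 2), Mul(Rational(11, 12), 7)), 54)) = Mul(-1, Add(Add(Rational(-1, 12), 49, Rational(77, 12)), 54)) = Mul(-1, Add(Rational(166, 3), 54)) = Mul(-1, Rational(328, 3)) = Rational(-328, 3)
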